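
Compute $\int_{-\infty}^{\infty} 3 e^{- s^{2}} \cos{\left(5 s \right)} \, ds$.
$\frac{3 \sqrt{\pi}}{e^{\frac{25}{4}}}$

Define $I(b) = \int_{-\infty}^{\infty} 3 e^{- s^{2}} \cos{\left(b s \right)} \, ds$.

Differentiating under the integral sign,
$$I'(b) = \int_{-\infty}^{\infty} - 3 s e^{- s^{2}} \sin{\left(b s \right)} \, ds.$$

Integrate $\int_{-\infty}^{\infty} s \sin(b s)\, e^{- s^{2}}\, ds$ by parts with $u = \sin(b s)$ and $dv = s\, e^{- s^{2}}\, ds$, giving $v = - \frac{e^{- s^{2}}}{2}$. The boundary term vanishes and
$$\int_{-\infty}^{\infty} s \sin(b s)\, e^{- s^{2}}\, ds = \frac{b}{2} \int_{-\infty}^{\infty} \cos(b s)\, e^{- s^{2}}\, ds,$$
so $I'(b) = - \frac{b}{2}\, I(b)$.

This is a separable first-order ODE; solving with the initial condition $I(0) = \int_{-\infty}^{\infty} 3 e^{- s^{2}}\,ds = 3 \sqrt{\pi}$ gives
$$I(b) = 3 \sqrt{\pi} e^{- \frac{b^{2}}{4}}.$$

Setting $b = 5$:
$$I = \frac{3 \sqrt{\pi}}{e^{\frac{25}{4}}}.$$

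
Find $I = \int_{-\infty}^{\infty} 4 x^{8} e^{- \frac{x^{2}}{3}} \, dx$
$\frac{8505 \sqrt{3} \sqrt{\pi}}{4}$

Start from the elementary integral
$$J(a) = \int_{-\infty}^{\infty} 4 e^{- a x^{2}} \, dx = \frac{4 \sqrt{\pi}}{\sqrt{a}}.$$

Differentiating under the integral sign brings down a factor of $(-x^2)$:
$$\frac{dJ}{da} = \int_{-\infty}^{\infty} - 4 x^{2} e^{- a x^{2}} \, dx = - \frac{2 \sqrt{\pi}}{a^{\frac{3}{2}}}.$$

Repeating $4$ times in total — each differentiation brings down another $(-x^2)$ — gives
$$\frac{d^{4}J}{da^{4}} = \int_{-\infty}^{\infty} 4 x^{8} e^{- a x^{2}} \, dx = \frac{105 \sqrt{\pi}}{4 a^{\frac{9}{2}}},$$
and the integrand here is exactly the target integrand, so $I = \frac{105 \sqrt{\pi}}{4 a^{\frac{9}{2}}}$.

Setting $a = \frac{1}{3}$:
$$I = \frac{8505 \sqrt{3} \sqrt{\pi}}{4}.$$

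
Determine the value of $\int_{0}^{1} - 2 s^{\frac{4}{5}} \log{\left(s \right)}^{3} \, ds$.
$\frac{2500}{2187}$

Begin with the known integral
$$J(a) = \int_{0}^{1} - 2 s^{a} \, ds = - \frac{2}{a + 1}.$$

Differentiating under the integral sign brings down a factor of $\ln s$:
$$\frac{dJ}{da} = \int_{0}^{1} - 2 s^{a} \log{\left(s \right)} \, ds = \frac{2}{\left(a + 1\right)^{2}}.$$

Repeating $3$ times in total — each differentiation brings down another $\ln s$ — gives
$$\frac{d^{3}J}{da^{3}} = \int_{0}^{1} - 2 s^{a} \log{\left(s \right)}^{3} \, ds = \frac{12}{\left(a + 1\right)^{4}},$$
and the integrand here is exactly the target integrand, so $I = \frac{12}{\left(a + 1\right)^{4}}$.

Setting $a = \frac{4}{5}$:
$$I = \frac{2500}{2187}.$$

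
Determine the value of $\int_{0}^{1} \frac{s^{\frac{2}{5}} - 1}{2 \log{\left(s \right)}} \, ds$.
$\log{\left(\frac{\sqrt{35}}{5} \right)}$

Introduce a parameter $a$ in the exponent: let $I(a) = \int_{0}^{1} \frac{s^{a} - 1}{2 \log{\left(s \right)}} \, ds$.

Since $\dfrac{\partial}{\partial a}\,s^{a} = s^{a} \ln s$, the $\ln s$ in the denominator cancels and
$$\frac{dI}{da} = \int_{0}^{1} \frac{1}{2} s^{a} \, ds = \frac{1}{2} \left[\frac{s^{a+1}}{a+1}\right]_0^1 = \frac{1}{2 \left(a + 1\right)}.$$

Integrating with respect to $a$ gives $I(a) = \frac{\log{\left(a + 1 \right)}}{2} + C$.

At $a = 0$ the integrand is identically $0$, so $I(0) = 0$. The closed form gives $0$, hence $C = 0$.

Setting $a = \frac{2}{5}$:
$$I = \log{\left(\frac{\sqrt{35}}{5} \right)}.$$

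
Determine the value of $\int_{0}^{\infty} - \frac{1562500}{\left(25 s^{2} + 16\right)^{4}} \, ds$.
$- \frac{390625 \pi}{131072}$

Begin with the known result
$$J(a) = \int_{0}^{\infty} - \frac{4}{a^{2} + s^{2}} \, ds = - \frac{2 \pi}{a}.$$

Differentiating under the integral sign with respect to $a$,
$$\frac{dJ}{da} = \int_{0}^{\infty} \frac{8 a}{\left(a^{2} + s^{2}\right)^{2}} \, ds = \frac{2 \pi}{a^{2}},$$
so $\int_{0}^{\infty} - \frac{4}{\left(a^{2} + s^{2}\right)^{2}} \, ds = - \frac{\pi}{a^{3}}$.

Repeating — each differentiation of $1/(s^2+a^2)^j$ produces $-2ja/(s^2+a^2)^{j+1}$ — and dividing through by $-2ja$ at each step yields, after $3$ differentiations in total,
$$\int_{0}^{\infty} - \frac{4}{\left(a^{2} + s^{2}\right)^{4}} \, ds = - \frac{5 \pi}{8 a^{7}}.$$

Setting $a = \frac{4}{5}$:
$$I = - \frac{390625 \pi}{131072}.$$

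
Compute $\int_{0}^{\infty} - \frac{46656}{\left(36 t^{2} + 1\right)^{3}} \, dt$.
$- 1458 \pi$

Start from the standard arctangent integral
$$J(a) = \int_{0}^{\infty} - \frac{1}{a^{2} + t^{2}} \, dt = - \frac{\pi}{2 a}.$$

Differentiating under the integral sign with respect to $a$,
$$\frac{dJ}{da} = \int_{0}^{\infty} \frac{2 a}{\left(a^{2} + t^{2}\right)^{2}} \, dt = \frac{\pi}{2 a^{2}},$$
so $\int_{0}^{\infty} - \frac{1}{\left(a^{2} + t^{2}\right)^{2}} \, dt = - \frac{\pi}{4 a^{3}}$.

Repeating — each differentiation of $1/(t^2+a^2)^j$ produces $-2ja/(t^2+a^2)^{j+1}$ — and dividing through by $-2ja$ at each step yields, after $2$ differentiations in total,
$$\int_{0}^{\infty} - \frac{1}{\left(a^{2} + t^{2}\right)^{3}} \, dt = - \frac{3 \pi}{16 a^{5}}.$$

Setting $a = \frac{1}{6}$:
$$I = - 1458 \pi.$$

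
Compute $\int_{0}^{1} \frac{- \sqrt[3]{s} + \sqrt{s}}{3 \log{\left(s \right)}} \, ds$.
$\log{\left(\frac{3^{\frac{2}{3}}}{2} \right)}$

Introduce a parameter $a$ in the exponent: let $I(a) = \int_{0}^{1} \frac{- \sqrt[3]{s} + s^{a}}{3 \log{\left(s \right)}} \, ds$.

Since $\dfrac{\partial}{\partial a}\,s^{a} = s^{a} \ln s$, the $\ln s$ in the denominator cancels and
$$\frac{dI}{da} = \int_{0}^{1} \frac{1}{3} s^{a} \, ds = \frac{1}{3} \left[\frac{s^{a+1}}{a+1}\right]_0^1 = \frac{1}{3 \left(a + 1\right)}.$$

Integrating with respect to $a$ gives $I(a) = \log{\left(\frac{\sqrt[3]{6} \sqrt[3]{a + 1}}{2} \right)} + C$.

At $a = \frac{1}{3}$ the integrand is identically $0$, so $I(\frac{1}{3}) = 0$. The closed form gives $0$, hence $C = 0$.

Setting $a = \frac{1}{2}$:
$$I = \log{\left(\frac{3^{\frac{2}{3}}}{2} \right)}.$$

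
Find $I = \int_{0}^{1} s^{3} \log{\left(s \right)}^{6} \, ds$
$\frac{45}{1024}$

Begin with the known integral
$$J(a) = \int_{0}^{1} s^{a} \, ds = \frac{1}{a + 1}.$$

Differentiating under the integral sign brings down a factor of $\ln s$:
$$\frac{dJ}{da} = \int_{0}^{1} s^{a} \log{\left(s \right)} \, ds = - \frac{1}{\left(a + 1\right)^{2}}.$$

Repeating $6$ times in total — each differentiation brings down another $\ln s$ — gives
$$\frac{d^{6}J}{da^{6}} = \int_{0}^{1} s^{a} \log{\left(s \right)}^{6} \, ds = \frac{720}{\left(a + 1\right)^{7}},$$
and the integrand here is exactly the target integrand, so $I = \frac{720}{\left(a + 1\right)^{7}}$.

Setting $a = 3$:
$$I = \frac{45}{1024}.$$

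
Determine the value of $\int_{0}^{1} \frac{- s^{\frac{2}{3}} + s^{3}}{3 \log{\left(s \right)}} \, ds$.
$- \frac{\log{\left(5 \right)}}{3} + \frac{\log{\left(12 \right)}}{3}$

Replace the exponent $\frac{2}{3}$ by a parameter $a$: let $I(a) = \int_{0}^{1} \frac{s^{3} - s^{a}}{3 \log{\left(s \right)}} \, ds$.

Since $\dfrac{\partial}{\partial a}\,s^{a} = s^{a} \ln s$, the $\ln s$ in the denominator cancels and
$$\frac{dI}{da} = \int_{0}^{1} - \frac{1}{3} s^{a} \, ds = - \frac{1}{3} \left[\frac{s^{a+1}}{a+1}\right]_0^1 = - \frac{1}{3 a + 3}.$$

Integrating with respect to $a$ gives $I(a) = - \frac{\log{\left(a + 1 \right)}}{3} + \frac{2 \log{\left(2 \right)}}{3} + C$.

At $a = 3$ the integrand is identically $0$, so $I(3) = 0$. The closed form gives $0$, hence $C = 0$.

Setting $a = \frac{2}{3}$:
$$I = - \frac{\log{\left(5 \right)}}{3} + \frac{\log{\left(12 \right)}}{3}.$$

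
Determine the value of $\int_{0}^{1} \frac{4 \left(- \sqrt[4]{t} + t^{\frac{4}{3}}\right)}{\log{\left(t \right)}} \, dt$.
$- \log{\left(\frac{50625}{614656} \right)}$

Replace the exponent $\frac{1}{4}$ by a parameter $a$: let $I(a) = \int_{0}^{1} \frac{4 \left(t^{\frac{4}{3}} - t^{a}\right)}{\log{\left(t \right)}} \, dt$.

Since $\dfrac{\partial}{\partial a}\,t^{a} = t^{a} \ln t$, the $\ln t$ in the denominator cancels and
$$\frac{dI}{da} = \int_{0}^{1} -4 t^{a} \, dt = -4 \left[\frac{t^{a+1}}{a+1}\right]_0^1 = - \frac{4}{a + 1}.$$

Integrating with respect to $a$ gives $I(a) = - \log{\left(\frac{81 \left(a + 1\right)^{4}}{2401} \right)} + C$.

At $a = \frac{4}{3}$ the integrand is identically $0$, so $I(\frac{4}{3}) = 0$. The closed form gives $0$, hence $C = 0$.

Setting $a = \frac{1}{4}$:
$$I = - \log{\left(\frac{50625}{614656} \right)}.$$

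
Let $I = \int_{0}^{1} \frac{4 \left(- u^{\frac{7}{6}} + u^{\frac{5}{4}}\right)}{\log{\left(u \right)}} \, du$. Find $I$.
$- \log{\left(\frac{456976}{531441} \right)}$

Consider the one-parameter family: let $I(a) = \int_{0}^{1} \frac{4 \left(u^{\frac{5}{4}} - u^{a}\right)}{\log{\left(u \right)}} \, du$.

Since $\dfrac{\partial}{\partial a}\,u^{a} = u^{a} \ln u$, the $\ln u$ in the denominator cancels and
$$\frac{dI}{da} = \int_{0}^{1} -4 u^{a} \, du = -4 \left[\frac{u^{a+1}}{a+1}\right]_0^1 = - \frac{4}{a + 1}.$$

Integrating with respect to $a$ gives $I(a) = - \log{\left(\frac{256 \left(a + 1\right)^{4}}{6561} \right)} + C$.

At $a = \frac{5}{4}$ the integrand is identically $0$, so $I(\frac{5}{4}) = 0$. The closed form gives $0$, hence $C = 0$.

Setting $a = \frac{7}{6}$:
$$I = - \log{\left(\frac{456976}{531441} \right)}.$$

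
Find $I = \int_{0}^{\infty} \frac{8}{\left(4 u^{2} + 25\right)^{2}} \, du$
$\frac{\pi}{125}$

Recall the elementary integral
$$J(a) = \int_{0}^{\infty} \frac{1}{2 \left(a^{2} + u^{2}\right)} \, du = \frac{\pi}{4 a}.$$

Differentiating under the integral sign with respect to $a$,
$$\frac{dJ}{da} = \int_{0}^{\infty} - \frac{a}{\left(a^{2} + u^{2}\right)^{2}} \, du = - \frac{\pi}{4 a^{2}},$$
so $\int_{0}^{\infty} \frac{1}{2 \left(a^{2} + u^{2}\right)^{2}} \, du = \frac{\pi}{8 a^{3}}$.

Setting $a = \frac{5}{2}$:
$$I = \frac{\pi}{125}.$$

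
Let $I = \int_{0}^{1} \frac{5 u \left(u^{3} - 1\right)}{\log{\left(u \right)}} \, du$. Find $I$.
$\log{\left(\frac{3125}{32} \right)}$

Consider the one-parameter family: let $I(a) = \int_{0}^{1} \frac{5 \left(- u + u^{a}\right)}{\log{\left(u \right)}} \, du$.

Since $\dfrac{\partial}{\partial a}\,u^{a} = u^{a} \ln u$, the $\ln u$ in the denominator cancels and
$$\frac{dI}{da} = \int_{0}^{1} 5 u^{a} \, du = 5 \left[\frac{u^{a+1}}{a+1}\right]_0^1 = \frac{5}{a + 1}.$$

Integrating with respect to $a$ gives $I(a) = \log{\left(\frac{\left(a + 1\right)^{5}}{32} \right)} + C$.

At $a = 1$ the integrand is identically $0$, so $I(1) = 0$. The closed form gives $0$, hence $C = 0$.

Setting $a = 4$:
$$I = \log{\left(\frac{3125}{32} \right)}.$$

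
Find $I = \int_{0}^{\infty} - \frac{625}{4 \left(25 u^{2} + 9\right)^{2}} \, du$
$- \frac{125 \pi}{432}$

Start from the standard arctangent integral
$$J(a) = \int_{0}^{\infty} - \frac{1}{4 \left(a^{2} + u^{2}\right)} \, du = - \frac{\pi}{8 a}.$$

Differentiating under the integral sign with respect to $a$,
$$\frac{dJ}{da} = \int_{0}^{\infty} \frac{a}{2 \left(a^{2} + u^{2}\right)^{2}} \, du = \frac{\pi}{8 a^{2}},$$
so $\int_{0}^{\infty} - \frac{1}{4 \left(a^{2} + u^{2}\right)^{2}} \, du = - \frac{\pi}{16 a^{3}}$.

Setting $a = \frac{3}{5}$:
$$I = - \frac{125 \pi}{432}.$$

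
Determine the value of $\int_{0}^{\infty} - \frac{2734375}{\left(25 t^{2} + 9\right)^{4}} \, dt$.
$- \frac{2734375 \pi}{69984}$

Start from the standard arctangent integral
$$J(a) = \int_{0}^{\infty} - \frac{7}{a^{2} + t^{2}} \, dt = - \frac{7 \pi}{2 a}.$$

Differentiating under the integral sign with respect to $a$,
$$\frac{dJ}{da} = \int_{0}^{\infty} \frac{14 a}{\left(a^{2} + t^{2}\right)^{2}} \, dt = \frac{7 \pi}{2 a^{2}},$$
so $\int_{0}^{\infty} - \frac{7}{\left(a^{2} + t^{2}\right)^{2}} \, dt = - \frac{7 \pi}{4 a^{3}}$.

Repeating — each differentiation of $1/(t^2+a^2)^j$ produces $-2ja/(t^2+a^2)^{j+1}$ — and dividing through by $-2ja$ at each step yields, after $3$ differentiations in total,
$$\int_{0}^{\infty} - \frac{7}{\left(a^{2} + t^{2}\right)^{4}} \, dt = - \frac{35 \pi}{32 a^{7}}.$$

Setting $a = \frac{3}{5}$:
$$I = - \frac{2734375 \pi}{69984}.$$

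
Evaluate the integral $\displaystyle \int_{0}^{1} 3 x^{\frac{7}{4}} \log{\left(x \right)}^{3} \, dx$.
$- \frac{4608}{14641}$

Consider the simpler parametrised integral
$$J(a) = \int_{0}^{1} 3 x^{a} \, dx = \frac{3}{a + 1}.$$

Differentiating under the integral sign brings down a factor of $\ln x$:
$$\frac{dJ}{da} = \int_{0}^{1} 3 x^{a} \log{\left(x \right)} \, dx = - \frac{3}{\left(a + 1\right)^{2}}.$$

Repeating $3$ times in total — each differentiation brings down another $\ln x$ — gives
$$\frac{d^{3}J}{da^{3}} = \int_{0}^{1} 3 x^{a} \log{\left(x \right)}^{3} \, dx = - \frac{18}{\left(a + 1\right)^{4}},$$
and the integrand here is exactly the target integrand, so $I = - \frac{18}{\left(a + 1\right)^{4}}$.

Setting $a = \frac{7}{4}$:
$$I = - \frac{4608}{14641}.$$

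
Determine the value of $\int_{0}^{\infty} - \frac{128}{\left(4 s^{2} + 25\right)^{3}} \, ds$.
$- \frac{12 \pi}{3125}$

Start from the standard arctangent integral
$$J(a) = \int_{0}^{\infty} - \frac{2}{a^{2} + s^{2}} \, ds = - \frac{\pi}{a}.$$

Differentiating under the integral sign with respect to $a$,
$$\frac{dJ}{da} = \int_{0}^{\infty} \frac{4 a}{\left(a^{2} + s^{2}\right)^{2}} \, ds = \frac{\pi}{a^{2}},$$
so $\int_{0}^{\infty} - \frac{2}{\left(a^{2} + s^{2}\right)^{2}} \, ds = - \frac{\pi}{2 a^{3}}$.

Repeating — each differentiation of $1/(s^2+a^2)^j$ produces $-2ja/(s^2+a^2)^{j+1}$ — and dividing through by $-2ja$ at each step yields, after $2$ differentiations in total,
$$\int_{0}^{\infty} - \frac{2}{\left(a^{2} + s^{2}\right)^{3}} \, ds = - \frac{3 \pi}{8 a^{5}}.$$

Setting $a = \frac{5}{2}$:
$$I = - \frac{12 \pi}{3125}.$$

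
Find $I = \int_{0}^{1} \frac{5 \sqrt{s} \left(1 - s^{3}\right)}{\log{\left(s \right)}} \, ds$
$- \log{\left(243 \right)}$

Replace the exponent $\frac{7}{2}$ by a parameter $a$: let $I(a) = \int_{0}^{1} \frac{5 \left(\sqrt{s} - s^{a}\right)}{\log{\left(s \right)}} \, ds$.

Since $\dfrac{\partial}{\partial a}\,s^{a} = s^{a} \ln s$, the $\ln s$ in the denominator cancels and
$$\frac{dI}{da} = \int_{0}^{1} -5 s^{a} \, ds = -5 \left[\frac{s^{a+1}}{a+1}\right]_0^1 = - \frac{5}{a + 1}.$$

Integrating with respect to $a$ gives $I(a) = - \log{\left(\frac{32 \left(a + 1\right)^{5}}{243} \right)} + C$.

At $a = \frac{1}{2}$ the integrand is identically $0$, so $I(\frac{1}{2}) = 0$. The closed form gives $0$, hence $C = 0$.

Setting $a = \frac{7}{2}$:
$$I = - \log{\left(243 \right)}.$$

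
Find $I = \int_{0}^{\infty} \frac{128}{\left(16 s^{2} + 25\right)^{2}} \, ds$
$\frac{8 \pi}{125}$

Begin with the known result
$$J(a) = \int_{0}^{\infty} \frac{1}{2 \left(a^{2} + s^{2}\right)} \, ds = \frac{\pi}{4 a}.$$

Differentiating under the integral sign with respect to $a$,
$$\frac{dJ}{da} = \int_{0}^{\infty} - \frac{a}{\left(a^{2} + s^{2}\right)^{2}} \, ds = - \frac{\pi}{4 a^{2}},$$
so $\int_{0}^{\infty} \frac{1}{2 \left(a^{2} + s^{2}\right)^{2}} \, ds = \frac{\pi}{8 a^{3}}$.

Setting $a = \frac{5}{4}$:
$$I = \frac{8 \pi}{125}.$$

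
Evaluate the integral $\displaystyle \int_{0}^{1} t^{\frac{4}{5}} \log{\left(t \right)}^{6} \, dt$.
$\frac{6250000}{531441}$

Consider the simpler parametrised integral
$$J(a) = \int_{0}^{1} t^{a} \, dt = \frac{1}{a + 1}.$$

Differentiating under the integral sign brings down a factor of $\ln t$:
$$\frac{dJ}{da} = \int_{0}^{1} t^{a} \log{\left(t \right)} \, dt = - \frac{1}{\left(a + 1\right)^{2}}.$$

Repeating $6$ times in total — each differentiation brings down another $\ln t$ — gives
$$\frac{d^{6}J}{da^{6}} = \int_{0}^{1} t^{a} \log{\left(t \right)}^{6} \, dt = \frac{720}{\left(a + 1\right)^{7}},$$
and the integrand here is exactly the target integrand, so $I = \frac{720}{\left(a + 1\right)^{7}}$.

Setting $a = \frac{4}{5}$:
$$I = \frac{6250000}{531441}.$$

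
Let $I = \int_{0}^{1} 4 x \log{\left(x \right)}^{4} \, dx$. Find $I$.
$3$

Begin with the known integral
$$J(a) = \int_{0}^{1} 4 x^{a} \, dx = \frac{4}{a + 1}.$$

Differentiating under the integral sign brings down a factor of $\ln x$:
$$\frac{dJ}{da} = \int_{0}^{1} 4 x^{a} \log{\left(x \right)} \, dx = - \frac{4}{\left(a + 1\right)^{2}}.$$

Repeating $4$ times in total — each differentiation brings down another $\ln x$ — gives
$$\frac{d^{4}J}{da^{4}} = \int_{0}^{1} 4 x^{a} \log{\left(x \right)}^{4} \, dx = \frac{96}{\left(a + 1\right)^{5}},$$
and the integrand here is exactly the target integrand, so $I = \frac{96}{\left(a + 1\right)^{5}}$.

Setting $a = 1$:
$$I = 3.$$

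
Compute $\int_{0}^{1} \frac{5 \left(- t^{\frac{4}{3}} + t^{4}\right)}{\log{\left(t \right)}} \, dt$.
$\log{\left(\frac{759375}{16807} \right)}$

Replace the exponent $4$ by a parameter $a$: let $I(a) = \int_{0}^{1} \frac{5 \left(- t^{\frac{4}{3}} + t^{a}\right)}{\log{\left(t \right)}} \, dt$.

Since $\dfrac{\partial}{\partial a}\,t^{a} = t^{a} \ln t$, the $\ln t$ in the denominator cancels and
$$\frac{dI}{da} = \int_{0}^{1} 5 t^{a} \, dt = 5 \left[\frac{t^{a+1}}{a+1}\right]_0^1 = \frac{5}{a + 1}.$$

Integrating with respect to $a$ gives $I(a) = \log{\left(\frac{243 \left(a + 1\right)^{5}}{16807} \right)} + C$.

At $a = \frac{4}{3}$ the integrand is identically $0$, so $I(\frac{4}{3}) = 0$. The closed form gives $0$, hence $C = 0$.

Setting $a = 4$:
$$I = \log{\left(\frac{759375}{16807} \right)}.$$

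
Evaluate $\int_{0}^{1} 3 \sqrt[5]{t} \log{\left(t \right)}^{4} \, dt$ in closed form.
$\frac{3125}{108}$

Consider the simpler parametrised integral
$$J(a) = \int_{0}^{1} 3 t^{a} \, dt = \frac{3}{a + 1}.$$

Differentiating under the integral sign brings down a factor of $\ln t$:
$$\frac{dJ}{da} = \int_{0}^{1} 3 t^{a} \log{\left(t \right)} \, dt = - \frac{3}{\left(a + 1\right)^{2}}.$$

Repeating $4$ times in total — each differentiation brings down another $\ln t$ — gives
$$\frac{d^{4}J}{da^{4}} = \int_{0}^{1} 3 t^{a} \log{\left(t \right)}^{4} \, dt = \frac{72}{\left(a + 1\right)^{5}},$$
and the integrand here is exactly the target integrand, so $I = \frac{72}{\left(a + 1\right)^{5}}$.

Setting $a = \frac{1}{5}$:
$$I = \frac{3125}{108}.$$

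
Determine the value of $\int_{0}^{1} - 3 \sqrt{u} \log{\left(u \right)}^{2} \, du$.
$- \frac{16}{9}$

Consider the simpler parametrised integral
$$J(a) = \int_{0}^{1} - 3 u^{a} \, du = - \frac{3}{a + 1}.$$

Differentiating under the integral sign brings down a factor of $\ln u$:
$$\frac{dJ}{da} = \int_{0}^{1} - 3 u^{a} \log{\left(u \right)} \, du = \frac{3}{\left(a + 1\right)^{2}}.$$

Repeating twice in total — each differentiation brings down another $\ln u$ — gives
$$\frac{d^{2}J}{da^{2}} = \int_{0}^{1} - 3 u^{a} \log{\left(u \right)}^{2} \, du = - \frac{6}{\left(a + 1\right)^{3}},$$
and the integrand here is exactly the target integrand, so $I = - \frac{6}{\left(a + 1\right)^{3}}$.

Setting $a = \frac{1}{2}$:
$$I = - \frac{16}{9}.$$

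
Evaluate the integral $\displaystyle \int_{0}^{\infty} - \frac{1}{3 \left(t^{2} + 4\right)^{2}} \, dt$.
$- \frac{\pi}{96}$

Begin with the known result
$$J(a) = \int_{0}^{\infty} - \frac{1}{3 \left(a^{2} + t^{2}\right)} \, dt = - \frac{\pi}{6 a}.$$

Differentiating under the integral sign with respect to $a$,
$$\frac{dJ}{da} = \int_{0}^{\infty} \frac{2 a}{3 \left(a^{2} + t^{2}\right)^{2}} \, dt = \frac{\pi}{6 a^{2}},$$
so $\int_{0}^{\infty} - \frac{1}{3 \left(a^{2} + t^{2}\right)^{2}} \, dt = - \frac{\pi}{12 a^{3}}$.

Setting $a = 2$:
$$I = - \frac{\pi}{96}.$$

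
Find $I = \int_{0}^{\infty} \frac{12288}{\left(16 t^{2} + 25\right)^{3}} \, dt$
$\frac{576 \pi}{3125}$

Start from the standard arctangent integral
$$J(a) = \int_{0}^{\infty} \frac{3}{a^{2} + t^{2}} \, dt = \frac{3 \pi}{2 a}.$$

Differentiating under the integral sign with respect to $a$,
$$\frac{dJ}{da} = \int_{0}^{\infty} - \frac{6 a}{\left(a^{2} + t^{2}\right)^{2}} \, dt = - \frac{3 \pi}{2 a^{2}},$$
so $\int_{0}^{\infty} \frac{3}{\left(a^{2} + t^{2}\right)^{2}} \, dt = \frac{3 \pi}{4 a^{3}}$.

Repeating — each differentiation of $1/(t^2+a^2)^j$ produces $-2ja/(t^2+a^2)^{j+1}$ — and dividing through by $-2ja$ at each step yields, after $2$ differentiations in total,
$$\int_{0}^{\infty} \frac{3}{\left(a^{2} + t^{2}\right)^{3}} \, dt = \frac{9 \pi}{16 a^{5}}.$$

Setting $a = \frac{5}{4}$:
$$I = \frac{576 \pi}{3125}.$$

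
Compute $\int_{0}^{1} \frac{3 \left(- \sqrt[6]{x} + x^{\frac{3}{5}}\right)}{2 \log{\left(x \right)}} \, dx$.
$\log{\left(\frac{192 \sqrt{105}}{1225} \right)}$

Consider the one-parameter family: let $I(a) = \int_{0}^{1} \frac{3 \left(- \sqrt[6]{x} + x^{a}\right)}{2 \log{\left(x \right)}} \, dx$.

Since $\dfrac{\partial}{\partial a}\,x^{a} = x^{a} \ln x$, the $\ln x$ in the denominator cancels and
$$\frac{dI}{da} = \int_{0}^{1} \frac{3}{2} x^{a} \, dx = \frac{3}{2} \left[\frac{x^{a+1}}{a+1}\right]_0^1 = \frac{3}{2 \left(a + 1\right)}.$$

Integrating with respect to $a$ gives $I(a) = \log{\left(\frac{6 \sqrt{42} \left(a + 1\right)^{\frac{3}{2}}}{49} \right)} + C$.

At $a = \frac{1}{6}$ the integrand is identically $0$, so $I(\frac{1}{6}) = 0$. The closed form gives $0$, hence $C = 0$.

Setting $a = \frac{3}{5}$:
$$I = \log{\left(\frac{192 \sqrt{105}}{1225} \right)}.$$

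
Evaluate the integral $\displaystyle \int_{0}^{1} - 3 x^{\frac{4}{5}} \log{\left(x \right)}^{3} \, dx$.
$\frac{1250}{729}$

Begin with the known integral
$$J(a) = \int_{0}^{1} - 3 x^{a} \, dx = - \frac{3}{a + 1}.$$

Differentiating under the integral sign brings down a factor of $\ln x$:
$$\frac{dJ}{da} = \int_{0}^{1} - 3 x^{a} \log{\left(x \right)} \, dx = \frac{3}{\left(a + 1\right)^{2}}.$$

Repeating $3$ times in total — each differentiation brings down another $\ln x$ — gives
$$\frac{d^{3}J}{da^{3}} = \int_{0}^{1} - 3 x^{a} \log{\left(x \right)}^{3} \, dx = \frac{18}{\left(a + 1\right)^{4}},$$
and the integrand here is exactly the target integrand, so $I = \frac{18}{\left(a + 1\right)^{4}}$.

Setting $a = \frac{4}{5}$:
$$I = \frac{1250}{729}.$$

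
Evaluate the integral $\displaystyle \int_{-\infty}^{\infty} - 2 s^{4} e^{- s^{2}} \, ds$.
$- \frac{3 \sqrt{\pi}}{2}$

Consider the simpler parametrised integral
$$J(a) = \int_{-\infty}^{\infty} - 2 e^{- a s^{2}} \, ds = - \frac{2 \sqrt{\pi}}{\sqrt{a}}.$$

Differentiating under the integral sign brings down a factor of $(-s^2)$:
$$\frac{dJ}{da} = \int_{-\infty}^{\infty} 2 s^{2} e^{- a s^{2}} \, ds = \frac{\sqrt{\pi}}{a^{\frac{3}{2}}}.$$

Repeating twice in total — each differentiation brings down another $(-s^2)$ — gives
$$\frac{d^{2}J}{da^{2}} = \int_{-\infty}^{\infty} - 2 s^{4} e^{- a s^{2}} \, ds = - \frac{3 \sqrt{\pi}}{2 a^{\frac{5}{2}}},$$
and the integrand here is exactly the target integrand, so $I = - \frac{3 \sqrt{\pi}}{2 a^{\frac{5}{2}}}$.

Setting $a = 1$:
$$I = - \frac{3 \sqrt{\pi}}{2}.$$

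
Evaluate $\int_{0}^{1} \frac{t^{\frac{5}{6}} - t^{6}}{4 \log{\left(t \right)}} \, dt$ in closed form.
$- \frac{\log{\left(42 \right)}}{4} + \frac{\log{\left(11 \right)}}{4}$

Replace the exponent $\frac{5}{6}$ by a parameter $a$: let $I(a) = \int_{0}^{1} \frac{- t^{6} + t^{a}}{4 \log{\left(t \right)}} \, dt$.

Since $\dfrac{\partial}{\partial a}\,t^{a} = t^{a} \ln t$, the $\ln t$ in the denominator cancels and
$$\frac{dI}{da} = \int_{0}^{1} \frac{1}{4} t^{a} \, dt = \frac{1}{4} \left[\frac{t^{a+1}}{a+1}\right]_0^1 = \frac{1}{4 \left(a + 1\right)}.$$

Integrating with respect to $a$ gives $I(a) = \frac{\log{\left(a + 1 \right)}}{4} - \frac{\log{\left(7 \right)}}{4} + C$.

At $a = 6$ the integrand is identically $0$, so $I(6) = 0$. The closed form gives $0$, hence $C = 0$.

Setting $a = \frac{5}{6}$:
$$I = - \frac{\log{\left(42 \right)}}{4} + \frac{\log{\left(11 \right)}}{4}.$$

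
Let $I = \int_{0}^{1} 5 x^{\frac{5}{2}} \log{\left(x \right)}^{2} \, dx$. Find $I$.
$\frac{80}{343}$

Begin with the known integral
$$J(a) = \int_{0}^{1} 5 x^{a} \, dx = \frac{5}{a + 1}.$$

Differentiating under the integral sign brings down a factor of $\ln x$:
$$\frac{dJ}{da} = \int_{0}^{1} 5 x^{a} \log{\left(x \right)} \, dx = - \frac{5}{\left(a + 1\right)^{2}}.$$

Repeating twice in total — each differentiation brings down another $\ln x$ — gives
$$\frac{d^{2}J}{da^{2}} = \int_{0}^{1} 5 x^{a} \log{\left(x \right)}^{2} \, dx = \frac{10}{\left(a + 1\right)^{3}},$$
and the integrand here is exactly the target integrand, so $I = \frac{10}{\left(a + 1\right)^{3}}$.

Setting $a = \frac{5}{2}$:
$$I = \frac{80}{343}.$$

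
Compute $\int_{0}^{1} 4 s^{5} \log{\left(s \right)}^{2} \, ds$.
$\frac{1}{27}$

Consider the simpler parametrised integral
$$J(a) = \int_{0}^{1} 4 s^{a} \, ds = \frac{4}{a + 1}.$$

Differentiating under the integral sign brings down a factor of $\ln s$:
$$\frac{dJ}{da} = \int_{0}^{1} 4 s^{a} \log{\left(s \right)} \, ds = - \frac{4}{\left(a + 1\right)^{2}}.$$

Repeating twice in total — each differentiation brings down another $\ln s$ — gives
$$\frac{d^{2}J}{da^{2}} = \int_{0}^{1} 4 s^{a} \log{\left(s \right)}^{2} \, ds = \frac{8}{\left(a + 1\right)^{3}},$$
and the integrand here is exactly the target integrand, so $I = \frac{8}{\left(a + 1\right)^{3}}$.

Setting $a = 5$:
$$I = \frac{1}{27}.$$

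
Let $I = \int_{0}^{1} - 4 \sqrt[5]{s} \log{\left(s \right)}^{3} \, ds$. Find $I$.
$\frac{625}{54}$

Consider the simpler parametrised integral
$$J(a) = \int_{0}^{1} - 4 s^{a} \, ds = - \frac{4}{a + 1}.$$

Differentiating under the integral sign brings down a factor of $\ln s$:
$$\frac{dJ}{da} = \int_{0}^{1} - 4 s^{a} \log{\left(s \right)} \, ds = \frac{4}{\left(a + 1\right)^{2}}.$$

Repeating $3$ times in total — each differentiation brings down another $\ln s$ — gives
$$\frac{d^{3}J}{da^{3}} = \int_{0}^{1} - 4 s^{a} \log{\left(s \right)}^{3} \, ds = \frac{24}{\left(a + 1\right)^{4}},$$
and the integrand here is exactly the target integrand, so $I = \frac{24}{\left(a + 1\right)^{4}}$.

Setting $a = \frac{1}{5}$:
$$I = \frac{625}{54}.$$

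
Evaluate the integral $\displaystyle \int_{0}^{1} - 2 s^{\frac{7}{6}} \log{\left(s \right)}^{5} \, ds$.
$\frac{11197440}{4826809}$

Begin with the known integral
$$J(a) = \int_{0}^{1} - 2 s^{a} \, ds = - \frac{2}{a + 1}.$$

Differentiating under the integral sign brings down a factor of $\ln s$:
$$\frac{dJ}{da} = \int_{0}^{1} - 2 s^{a} \log{\left(s \right)} \, ds = \frac{2}{\left(a + 1\right)^{2}}.$$

Repeating $5$ times in total — each differentiation brings down another $\ln s$ — gives
$$\frac{d^{5}J}{da^{5}} = \int_{0}^{1} - 2 s^{a} \log{\left(s \right)}^{5} \, ds = \frac{240}{\left(a + 1\right)^{6}},$$
and the integrand here is exactly the target integrand, so $I = \frac{240}{\left(a + 1\right)^{6}}$.

Setting $a = \frac{7}{6}$:
$$I = \frac{11197440}{4826809}.$$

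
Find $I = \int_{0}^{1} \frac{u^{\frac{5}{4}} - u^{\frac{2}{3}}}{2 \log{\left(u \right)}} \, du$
$\log{\left(\frac{3 \sqrt{15}}{10} \right)}$

Introduce a parameter $a$ in the exponent: let $I(a) = \int_{0}^{1} \frac{- u^{\frac{2}{3}} + u^{a}}{2 \log{\left(u \right)}} \, du$.

Since $\dfrac{\partial}{\partial a}\,u^{a} = u^{a} \ln u$, the $\ln u$ in the denominator cancels and
$$\frac{dI}{da} = \int_{0}^{1} \frac{1}{2} u^{a} \, du = \frac{1}{2} \left[\frac{u^{a+1}}{a+1}\right]_0^1 = \frac{1}{2 \left(a + 1\right)}.$$

Integrating with respect to $a$ gives $I(a) = \log{\left(\frac{\sqrt{15} \sqrt{a + 1}}{5} \right)} + C$.

At $a = \frac{2}{3}$ the integrand is identically $0$, so $I(\frac{2}{3}) = 0$. The closed form gives $0$, hence $C = 0$.

Setting $a = \frac{5}{4}$:
$$I = \log{\left(\frac{3 \sqrt{15}}{10} \right)}.$$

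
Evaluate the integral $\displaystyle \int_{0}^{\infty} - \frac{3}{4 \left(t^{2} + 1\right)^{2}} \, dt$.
$- \frac{3 \pi}{16}$

Start from the standard arctangent integral
$$J(a) = \int_{0}^{\infty} - \frac{3}{4 \left(a^{2} + t^{2}\right)} \, dt = - \frac{3 \pi}{8 a}.$$

Differentiating under the integral sign with respect to $a$,
$$\frac{dJ}{da} = \int_{0}^{\infty} \frac{3 a}{2 \left(a^{2} + t^{2}\right)^{2}} \, dt = \frac{3 \pi}{8 a^{2}},$$
so $\int_{0}^{\infty} - \frac{3}{4 \left(a^{2} + t^{2}\right)^{2}} \, dt = - \frac{3 \pi}{16 a^{3}}$.

Setting $a = 1$:
$$I = - \frac{3 \pi}{16}.$$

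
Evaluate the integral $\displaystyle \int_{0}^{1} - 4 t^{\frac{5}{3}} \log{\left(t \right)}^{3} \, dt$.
$\frac{243}{512}$

Begin with the known integral
$$J(a) = \int_{0}^{1} - 4 t^{a} \, dt = - \frac{4}{a + 1}.$$

Differentiating under the integral sign brings down a factor of $\ln t$:
$$\frac{dJ}{da} = \int_{0}^{1} - 4 t^{a} \log{\left(t \right)} \, dt = \frac{4}{\left(a + 1\right)^{2}}.$$

Repeating $3$ times in total — each differentiation brings down another $\ln t$ — gives
$$\frac{d^{3}J}{da^{3}} = \int_{0}^{1} - 4 t^{a} \log{\left(t \right)}^{3} \, dt = \frac{24}{\left(a + 1\right)^{4}},$$
and the integrand here is exactly the target integrand, so $I = \frac{24}{\left(a + 1\right)^{4}}$.

Setting $a = \frac{5}{3}$:
$$I = \frac{243}{512}.$$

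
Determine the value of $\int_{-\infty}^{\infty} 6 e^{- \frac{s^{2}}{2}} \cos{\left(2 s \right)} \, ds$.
$\frac{6 \sqrt{2} \sqrt{\pi}}{e^{2}}$

Define $I(b) = \int_{-\infty}^{\infty} 6 e^{- \frac{s^{2}}{2}} \cos{\left(b s \right)} \, ds$.

Differentiating under the integral sign,
$$I'(b) = \int_{-\infty}^{\infty} - 6 s e^{- \frac{s^{2}}{2}} \sin{\left(b s \right)} \, ds.$$

Integrate $\int_{-\infty}^{\infty} s \sin(b s)\, e^{- \frac{s^{2}}{2}}\, ds$ by parts with $u = \sin(b s)$ and $dv = s\, e^{- \frac{s^{2}}{2}}\, ds$, giving $v = - e^{- \frac{s^{2}}{2}}$. The boundary term vanishes and
$$\int_{-\infty}^{\infty} s \sin(b s)\, e^{- \frac{s^{2}}{2}}\, ds = b \int_{-\infty}^{\infty} \cos(b s)\, e^{- \frac{s^{2}}{2}}\, ds,$$
so $I'(b) = - b\, I(b)$.

This is a separable first-order ODE; solving with the initial condition $I(0) = \int_{-\infty}^{\infty} 6 e^{- \frac{s^{2}}{2}}\,ds = 6 \sqrt{2} \sqrt{\pi}$ gives
$$I(b) = 6 \sqrt{2} \sqrt{\pi} e^{- \frac{b^{2}}{2}}.$$

Setting $b = 2$:
$$I = \frac{6 \sqrt{2} \sqrt{\pi}}{e^{2}}.$$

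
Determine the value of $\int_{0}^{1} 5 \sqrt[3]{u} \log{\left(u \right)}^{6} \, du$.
$\frac{492075}{1024}$

Start from the elementary integral
$$J(a) = \int_{0}^{1} 5 u^{a} \, du = \frac{5}{a + 1}.$$

Differentiating under the integral sign brings down a factor of $\ln u$:
$$\frac{dJ}{da} = \int_{0}^{1} 5 u^{a} \log{\left(u \right)} \, du = - \frac{5}{\left(a + 1\right)^{2}}.$$

Repeating $6$ times in total — each differentiation brings down another $\ln u$ — gives
$$\frac{d^{6}J}{da^{6}} = \int_{0}^{1} 5 u^{a} \log{\left(u \right)}^{6} \, du = \frac{3600}{\left(a + 1\right)^{7}},$$
and the integrand here is exactly the target integrand, so $I = \frac{3600}{\left(a + 1\right)^{7}}$.

Setting $a = \frac{1}{3}$:
$$I = \frac{492075}{1024}.$$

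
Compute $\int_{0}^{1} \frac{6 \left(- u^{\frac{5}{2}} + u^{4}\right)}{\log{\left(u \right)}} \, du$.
$\log{\left(\frac{1000000}{117649} \right)}$

Consider the one-parameter family: let $I(a) = \int_{0}^{1} \frac{6 \left(u^{4} - u^{a}\right)}{\log{\left(u \right)}} \, du$.

Since $\dfrac{\partial}{\partial a}\,u^{a} = u^{a} \ln u$, the $\ln u$ in the denominator cancels and
$$\frac{dI}{da} = \int_{0}^{1} -6 u^{a} \, du = -6 \left[\frac{u^{a+1}}{a+1}\right]_0^1 = - \frac{6}{a + 1}.$$

Integrating with respect to $a$ gives $I(a) = \log{\left(\frac{15625}{\left(a + 1\right)^{6}} \right)} + C$.

At $a = 4$ the integrand is identically $0$, so $I(4) = 0$. The closed form gives $0$, hence $C = 0$.

Setting $a = \frac{5}{2}$:
$$I = \log{\left(\frac{1000000}{117649} \right)}.$$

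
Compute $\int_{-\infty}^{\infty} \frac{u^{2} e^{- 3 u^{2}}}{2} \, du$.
$\frac{\sqrt{3} \sqrt{\pi}}{36}$

Start from the elementary integral
$$J(a) = \int_{-\infty}^{\infty} \frac{e^{- a u^{2}}}{2} \, du = \frac{\sqrt{\pi}}{2 \sqrt{a}}.$$

Differentiating under the integral sign brings down a factor of $(-u^2)$:
$$\frac{dJ}{da} = \int_{-\infty}^{\infty} - \frac{u^{2} e^{- a u^{2}}}{2} \, du = - \frac{\sqrt{\pi}}{4 a^{\frac{3}{2}}}.$$

The integral on the left is $-I$, so $I = \frac{\sqrt{\pi}}{4 a^{\frac{3}{2}}}$.

Setting $a = 3$:
$$I = \frac{\sqrt{3} \sqrt{\pi}}{36}.$$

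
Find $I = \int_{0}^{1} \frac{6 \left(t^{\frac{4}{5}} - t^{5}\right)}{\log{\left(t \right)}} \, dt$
$- \log{\left(\frac{1000000}{729} \right)}$

Replace the exponent $5$ by a parameter $a$: let $I(a) = \int_{0}^{1} \frac{6 \left(t^{\frac{4}{5}} - t^{a}\right)}{\log{\left(t \right)}} \, dt$.

Since $\dfrac{\partial}{\partial a}\,t^{a} = t^{a} \ln t$, the $\ln t$ in the denominator cancels and
$$\frac{dI}{da} = \int_{0}^{1} -6 t^{a} \, dt = -6 \left[\frac{t^{a+1}}{a+1}\right]_0^1 = - \frac{6}{a + 1}.$$

Integrating with respect to $a$ gives $I(a) = - \log{\left(\frac{15625 \left(a + 1\right)^{6}}{531441} \right)} + C$.

At $a = \frac{4}{5}$ the integrand is identically $0$, so $I(\frac{4}{5}) = 0$. The closed form gives $0$, hence $C = 0$.

Setting $a = 5$:
$$I = - \log{\left(\frac{1000000}{729} \right)}.$$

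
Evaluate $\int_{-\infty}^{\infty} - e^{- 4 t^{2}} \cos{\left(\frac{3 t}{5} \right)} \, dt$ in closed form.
$- \frac{\sqrt{\pi}}{2 e^{\frac{9}{400}}}$

Let $b$ denote the cosine frequency and define $I(b) = \int_{-\infty}^{\infty} - e^{- 4 t^{2}} \cos{\left(b t \right)} \, dt$.

Differentiating under the integral sign,
$$I'(b) = \int_{-\infty}^{\infty} t e^{- 4 t^{2}} \sin{\left(b t \right)} \, dt.$$

Integrate $\int_{-\infty}^{\infty} t \sin(b t)\, e^{- 4 t^{2}}\, dt$ by parts with $u = \sin(b t)$ and $dv = t\, e^{- 4 t^{2}}\, dt$, giving $v = - \frac{e^{- 4 t^{2}}}{8}$. The boundary term vanishes and
$$\int_{-\infty}^{\infty} t \sin(b t)\, e^{- 4 t^{2}}\, dt = \frac{b}{8} \int_{-\infty}^{\infty} \cos(b t)\, e^{- 4 t^{2}}\, dt,$$
so $I'(b) = - \frac{b}{8}\, I(b)$.

This is a separable first-order ODE; solving with the initial condition $I(0) = \int_{-\infty}^{\infty} - e^{- 4 t^{2}}\,dt = - \frac{\sqrt{\pi}}{2}$ gives
$$I(b) = - \frac{\sqrt{\pi} e^{- \frac{b^{2}}{16}}}{2}.$$

Setting $b = \frac{3}{5}$:
$$I = - \frac{\sqrt{\pi}}{2 e^{\frac{9}{400}}}.$$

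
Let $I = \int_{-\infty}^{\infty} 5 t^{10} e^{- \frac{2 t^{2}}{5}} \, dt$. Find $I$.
$\frac{14765625 \sqrt{10} \sqrt{\pi}}{2048}$

Begin with the known integral
$$J(a) = \int_{-\infty}^{\infty} 5 e^{- a t^{2}} \, dt = \frac{5 \sqrt{\pi}}{\sqrt{a}}.$$

Differentiating under the integral sign brings down a factor of $(-t^2)$:
$$\frac{dJ}{da} = \int_{-\infty}^{\infty} - 5 t^{2} e^{- a t^{2}} \, dt = - \frac{5 \sqrt{\pi}}{2 a^{\frac{3}{2}}}.$$

Repeating $5$ times in total — each differentiation brings down another $(-t^2)$ — gives
$$\frac{d^{5}J}{da^{5}} = \int_{-\infty}^{\infty} - 5 t^{10} e^{- a t^{2}} \, dt = - \frac{4725 \sqrt{\pi}}{32 a^{\frac{11}{2}}},$$
and the integrand here is $(-1)^{5}$ times the target integrand, so $I = (-1)^{5}\,\frac{d^{5}J}{da^{5}} = \frac{4725 \sqrt{\pi}}{32 a^{\frac{11}{2}}}$.

Setting $a = \frac{2}{5}$:
$$I = \frac{14765625 \sqrt{10} \sqrt{\pi}}{2048}.$$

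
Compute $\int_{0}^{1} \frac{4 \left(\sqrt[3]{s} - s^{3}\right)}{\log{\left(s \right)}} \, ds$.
$- \log{\left(81 \right)}$

Introduce a parameter $a$ in the exponent: let $I(a) = \int_{0}^{1} \frac{4 \left(- s^{3} + s^{a}\right)}{\log{\left(s \right)}} \, ds$.

Since $\dfrac{\partial}{\partial a}\,s^{a} = s^{a} \ln s$, the $\ln s$ in the denominator cancels and
$$\frac{dI}{da} = \int_{0}^{1} 4 s^{a} \, ds = 4 \left[\frac{s^{a+1}}{a+1}\right]_0^1 = \frac{4}{a + 1}.$$

Integrating with respect to $a$ gives $I(a) = \log{\left(\frac{\left(a + 1\right)^{4}}{256} \right)} + C$.

At $a = 3$ the integrand is identically $0$, so $I(3) = 0$. The closed form gives $0$, hence $C = 0$.

Setting $a = \frac{1}{3}$:
$$I = - \log{\left(81 \right)}.$$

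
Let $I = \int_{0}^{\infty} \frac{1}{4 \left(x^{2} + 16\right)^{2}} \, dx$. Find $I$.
$\frac{\pi}{1024}$

Recall the elementary integral
$$J(a) = \int_{0}^{\infty} \frac{1}{4 \left(a^{2} + x^{2}\right)} \, dx = \frac{\pi}{8 a}.$$

Differentiating under the integral sign with respect to $a$,
$$\frac{dJ}{da} = \int_{0}^{\infty} - \frac{a}{2 \left(a^{2} + x^{2}\right)^{2}} \, dx = - \frac{\pi}{8 a^{2}},$$
so $\int_{0}^{\infty} \frac{1}{4 \left(a^{2} + x^{2}\right)^{2}} \, dx = \frac{\pi}{16 a^{3}}$.

Setting $a = 4$:
$$I = \frac{\pi}{1024}.$$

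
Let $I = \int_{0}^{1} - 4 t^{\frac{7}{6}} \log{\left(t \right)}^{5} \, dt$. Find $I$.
$\frac{22394880}{4826809}$

Begin with the known integral
$$J(a) = \int_{0}^{1} - 4 t^{a} \, dt = - \frac{4}{a + 1}.$$

Differentiating under the integral sign brings down a factor of $\ln t$:
$$\frac{dJ}{da} = \int_{0}^{1} - 4 t^{a} \log{\left(t \right)} \, dt = \frac{4}{\left(a + 1\right)^{2}}.$$

Repeating $5$ times in total — each differentiation brings down another $\ln t$ — gives
$$\frac{d^{5}J}{da^{5}} = \int_{0}^{1} - 4 t^{a} \log{\left(t \right)}^{5} \, dt = \frac{480}{\left(a + 1\right)^{6}},$$
and the integrand here is exactly the target integrand, so $I = \frac{480}{\left(a + 1\right)^{6}}$.

Setting $a = \frac{7}{6}$:
$$I = \frac{22394880}{4826809}.$$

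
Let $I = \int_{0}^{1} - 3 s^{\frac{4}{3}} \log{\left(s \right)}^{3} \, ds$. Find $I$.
$\frac{1458}{2401}$

Begin with the known integral
$$J(a) = \int_{0}^{1} - 3 s^{a} \, ds = - \frac{3}{a + 1}.$$

Differentiating under the integral sign brings down a factor of $\ln s$:
$$\frac{dJ}{da} = \int_{0}^{1} - 3 s^{a} \log{\left(s \right)} \, ds = \frac{3}{\left(a + 1\right)^{2}}.$$

Repeating $3$ times in total — each differentiation brings down another $\ln s$ — gives
$$\frac{d^{3}J}{da^{3}} = \int_{0}^{1} - 3 s^{a} \log{\left(s \right)}^{3} \, ds = \frac{18}{\left(a + 1\right)^{4}},$$
and the integrand here is exactly the target integrand, so $I = \frac{18}{\left(a + 1\right)^{4}}$.

Setting $a = \frac{4}{3}$:
$$I = \frac{1458}{2401}.$$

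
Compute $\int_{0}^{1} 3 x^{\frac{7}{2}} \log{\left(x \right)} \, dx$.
$- \frac{4}{27}$

Begin with the known integral
$$J(a) = \int_{0}^{1} 3 x^{a} \, dx = \frac{3}{a + 1}.$$

Differentiating under the integral sign brings down a factor of $\ln x$:
$$\frac{dJ}{da} = \int_{0}^{1} 3 x^{a} \log{\left(x \right)} \, dx = - \frac{3}{\left(a + 1\right)^{2}}.$$

The integral on the left is $I$, so $I = - \frac{3}{\left(a + 1\right)^{2}}$.

Setting $a = \frac{7}{2}$:
$$I = - \frac{4}{27}.$$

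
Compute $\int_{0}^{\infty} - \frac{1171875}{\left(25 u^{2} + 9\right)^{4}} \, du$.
$- \frac{390625 \pi}{23328}$

Start from the standard arctangent integral
$$J(a) = \int_{0}^{\infty} - \frac{3}{a^{2} + u^{2}} \, du = - \frac{3 \pi}{2 a}.$$

Differentiating under the integral sign with respect to $a$,
$$\frac{dJ}{da} = \int_{0}^{\infty} \frac{6 a}{\left(a^{2} + u^{2}\right)^{2}} \, du = \frac{3 \pi}{2 a^{2}},$$
so $\int_{0}^{\infty} - \frac{3}{\left(a^{2} + u^{2}\right)^{2}} \, du = - \frac{3 \pi}{4 a^{3}}$.

Repeating — each differentiation of $1/(u^2+a^2)^j$ produces $-2ja/(u^2+a^2)^{j+1}$ — and dividing through by $-2ja$ at each step yields, after $3$ differentiations in total,
$$\int_{0}^{\infty} - \frac{3}{\left(a^{2} + u^{2}\right)^{4}} \, du = - \frac{15 \pi}{32 a^{7}}.$$

Setting $a = \frac{3}{5}$:
$$I = - \frac{390625 \pi}{23328}.$$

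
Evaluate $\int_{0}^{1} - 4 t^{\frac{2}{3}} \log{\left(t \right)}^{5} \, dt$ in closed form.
$\frac{69984}{3125}$

Begin with the known integral
$$J(a) = \int_{0}^{1} - 4 t^{a} \, dt = - \frac{4}{a + 1}.$$

Differentiating under the integral sign brings down a factor of $\ln t$:
$$\frac{dJ}{da} = \int_{0}^{1} - 4 t^{a} \log{\left(t \right)} \, dt = \frac{4}{\left(a + 1\right)^{2}}.$$

Repeating $5$ times in total — each differentiation brings down another $\ln t$ — gives
$$\frac{d^{5}J}{da^{5}} = \int_{0}^{1} - 4 t^{a} \log{\left(t \right)}^{5} \, dt = \frac{480}{\left(a + 1\right)^{6}},$$
and the integrand here is exactly the target integrand, so $I = \frac{480}{\left(a + 1\right)^{6}}$.

Setting $a = \frac{2}{3}$:
$$I = \frac{69984}{3125}.$$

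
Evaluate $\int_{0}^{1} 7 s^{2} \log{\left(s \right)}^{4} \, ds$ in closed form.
$\frac{56}{81}$

Begin with the known integral
$$J(a) = \int_{0}^{1} 7 s^{a} \, ds = \frac{7}{a + 1}.$$

Differentiating under the integral sign brings down a factor of $\ln s$:
$$\frac{dJ}{da} = \int_{0}^{1} 7 s^{a} \log{\left(s \right)} \, ds = - \frac{7}{\left(a + 1\right)^{2}}.$$

Repeating $4$ times in total — each differentiation brings down another $\ln s$ — gives
$$\frac{d^{4}J}{da^{4}} = \int_{0}^{1} 7 s^{a} \log{\left(s \right)}^{4} \, ds = \frac{168}{\left(a + 1\right)^{5}},$$
and the integrand here is exactly the target integrand, so $I = \frac{168}{\left(a + 1\right)^{5}}$.

Setting $a = 2$:
$$I = \frac{56}{81}.$$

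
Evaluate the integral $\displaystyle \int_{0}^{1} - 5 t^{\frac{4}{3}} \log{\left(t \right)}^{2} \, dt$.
$- \frac{270}{343}$

Start from the elementary integral
$$J(a) = \int_{0}^{1} - 5 t^{a} \, dt = - \frac{5}{a + 1}.$$

Differentiating under the integral sign brings down a factor of $\ln t$:
$$\frac{dJ}{da} = \int_{0}^{1} - 5 t^{a} \log{\left(t \right)} \, dt = \frac{5}{\left(a + 1\right)^{2}}.$$

Repeating twice in total — each differentiation brings down another $\ln t$ — gives
$$\frac{d^{2}J}{da^{2}} = \int_{0}^{1} - 5 t^{a} \log{\left(t \right)}^{2} \, dt = - \frac{10}{\left(a + 1\right)^{3}},$$
and the integrand here is exactly the target integrand, so $I = - \frac{10}{\left(a + 1\right)^{3}}$.

Setting $a = \frac{4}{3}$:
$$I = - \frac{270}{343}.$$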